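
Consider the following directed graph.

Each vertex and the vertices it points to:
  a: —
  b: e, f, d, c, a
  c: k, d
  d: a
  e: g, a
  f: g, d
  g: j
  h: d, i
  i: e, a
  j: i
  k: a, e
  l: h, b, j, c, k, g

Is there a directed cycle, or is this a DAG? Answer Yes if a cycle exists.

Yes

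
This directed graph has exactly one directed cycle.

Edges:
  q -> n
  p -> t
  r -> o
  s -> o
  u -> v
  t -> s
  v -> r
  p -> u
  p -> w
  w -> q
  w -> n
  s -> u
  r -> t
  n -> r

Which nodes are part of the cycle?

DFS with gray/black marking from t:
t gray
  s gray
    o gray
    o black
    u gray
      v gray
        r gray
          r→t: t is gray → back edge
Back edge closes the cycle t → s → u → v → r → t; its vertices are {r, s, t, u, v}.

r, s, t, u, v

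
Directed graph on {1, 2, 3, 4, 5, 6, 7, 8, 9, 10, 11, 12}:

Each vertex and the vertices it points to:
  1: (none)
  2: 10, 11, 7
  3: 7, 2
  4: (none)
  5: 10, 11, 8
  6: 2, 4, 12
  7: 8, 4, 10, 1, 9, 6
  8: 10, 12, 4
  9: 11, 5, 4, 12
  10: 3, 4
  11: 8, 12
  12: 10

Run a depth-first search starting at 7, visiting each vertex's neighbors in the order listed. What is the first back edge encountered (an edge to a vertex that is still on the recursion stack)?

DFS from 7 (visiting each vertex's neighbors in the order listed); mark gray on enter, black on exit:
7 gray
  8 gray
    10 gray
      3 gray
        3→7: 7 is gray → back edge
First back edge: 3 → 7.

3→7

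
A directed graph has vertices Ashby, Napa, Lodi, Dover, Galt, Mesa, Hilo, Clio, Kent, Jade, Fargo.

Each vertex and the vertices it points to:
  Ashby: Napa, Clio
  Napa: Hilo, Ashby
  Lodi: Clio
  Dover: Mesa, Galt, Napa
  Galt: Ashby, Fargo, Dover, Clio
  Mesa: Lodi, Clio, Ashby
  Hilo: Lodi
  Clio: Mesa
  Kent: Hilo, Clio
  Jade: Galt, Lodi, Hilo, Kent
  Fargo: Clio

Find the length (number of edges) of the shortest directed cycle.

2

For each vertex v, BFS finds the shortest path from v back to v.
The shortest such closed walk is Galt → Dover → Galt, length 2.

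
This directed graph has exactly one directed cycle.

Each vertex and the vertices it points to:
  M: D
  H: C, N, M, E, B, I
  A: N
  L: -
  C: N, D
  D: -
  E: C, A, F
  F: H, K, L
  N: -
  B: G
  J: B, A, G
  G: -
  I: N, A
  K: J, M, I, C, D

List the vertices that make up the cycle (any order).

DFS with gray/black marking from E:
E gray
  C gray
    N gray
    N black
    D gray
    D black
  C black
  A gray
    A→N: N black — skip
  A black
  F gray
    H gray
      H→C: C black — skip
      H→N: N black — skip
      M gray
        M→D: D black — skip
      M black
      H→E: E is gray → back edge
Back edge closes the cycle E → F → H → E; its vertices are {E, F, H}.

E, F, H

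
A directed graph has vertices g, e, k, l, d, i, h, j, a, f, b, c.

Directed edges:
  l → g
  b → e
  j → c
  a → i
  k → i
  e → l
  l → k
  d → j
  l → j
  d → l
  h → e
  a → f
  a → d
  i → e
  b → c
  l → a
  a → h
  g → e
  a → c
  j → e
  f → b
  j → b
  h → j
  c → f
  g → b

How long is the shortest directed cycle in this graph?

3

For each vertex v, BFS finds the shortest path from v back to v.
The shortest such closed walk is l → j → e → l, length 3.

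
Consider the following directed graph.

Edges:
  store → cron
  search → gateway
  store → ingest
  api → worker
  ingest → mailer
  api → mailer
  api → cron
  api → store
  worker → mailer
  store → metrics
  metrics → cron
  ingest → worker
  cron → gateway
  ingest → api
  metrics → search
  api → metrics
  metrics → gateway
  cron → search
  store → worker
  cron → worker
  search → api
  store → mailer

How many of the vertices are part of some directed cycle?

6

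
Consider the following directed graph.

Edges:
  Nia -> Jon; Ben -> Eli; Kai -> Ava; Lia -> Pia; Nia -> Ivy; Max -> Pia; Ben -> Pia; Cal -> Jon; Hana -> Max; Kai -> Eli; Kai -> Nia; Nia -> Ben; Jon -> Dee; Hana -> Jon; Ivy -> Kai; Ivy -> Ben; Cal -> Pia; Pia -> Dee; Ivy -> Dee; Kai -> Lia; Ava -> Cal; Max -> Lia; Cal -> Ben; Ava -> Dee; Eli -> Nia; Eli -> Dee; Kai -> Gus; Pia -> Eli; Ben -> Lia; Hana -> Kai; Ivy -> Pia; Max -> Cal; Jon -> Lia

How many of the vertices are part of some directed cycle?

A vertex is on a directed cycle iff it belongs to a strongly connected component of size ≥ 2 (or has a self-loop).
The vertices on cycles are {Ava, Ben, Cal, Eli, Ivy, Jon, Kai, Lia, Nia, Pia} — 10 in total.

10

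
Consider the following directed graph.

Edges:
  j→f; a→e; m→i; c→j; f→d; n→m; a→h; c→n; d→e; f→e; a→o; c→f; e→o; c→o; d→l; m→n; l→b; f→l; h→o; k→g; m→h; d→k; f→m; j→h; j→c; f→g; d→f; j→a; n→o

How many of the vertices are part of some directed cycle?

6

A vertex is on a directed cycle iff it belongs to a strongly connected component of size ≥ 2 (or has a self-loop).
The vertices on cycles are {c, d, f, j, m, n} — 6 in total.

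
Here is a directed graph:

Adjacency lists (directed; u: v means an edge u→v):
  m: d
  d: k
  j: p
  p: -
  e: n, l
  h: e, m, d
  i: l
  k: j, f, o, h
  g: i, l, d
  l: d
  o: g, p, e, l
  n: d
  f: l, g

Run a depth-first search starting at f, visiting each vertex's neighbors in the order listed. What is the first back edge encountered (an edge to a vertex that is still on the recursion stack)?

k→f

DFS from f (visiting each vertex's neighbors in the order listed); mark gray on enter, black on exit:
f gray
  l gray
    d gray
      k gray
        j gray
          p gray
          p black
        j black
        k→f: f is gray → back edge
First back edge: k → f.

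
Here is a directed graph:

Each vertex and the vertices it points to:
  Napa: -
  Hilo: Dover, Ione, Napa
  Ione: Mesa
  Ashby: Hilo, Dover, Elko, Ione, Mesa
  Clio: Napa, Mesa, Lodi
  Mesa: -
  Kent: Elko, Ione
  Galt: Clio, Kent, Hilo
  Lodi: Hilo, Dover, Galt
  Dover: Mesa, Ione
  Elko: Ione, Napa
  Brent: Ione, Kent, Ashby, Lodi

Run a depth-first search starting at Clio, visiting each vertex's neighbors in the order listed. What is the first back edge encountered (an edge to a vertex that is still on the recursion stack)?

Galt→Clio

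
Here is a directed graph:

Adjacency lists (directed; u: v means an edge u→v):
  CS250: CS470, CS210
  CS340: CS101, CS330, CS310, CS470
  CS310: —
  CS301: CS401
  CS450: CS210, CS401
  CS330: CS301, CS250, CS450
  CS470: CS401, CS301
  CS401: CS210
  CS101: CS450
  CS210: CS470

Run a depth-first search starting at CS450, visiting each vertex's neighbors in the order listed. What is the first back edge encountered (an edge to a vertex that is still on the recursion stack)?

CS401->CS210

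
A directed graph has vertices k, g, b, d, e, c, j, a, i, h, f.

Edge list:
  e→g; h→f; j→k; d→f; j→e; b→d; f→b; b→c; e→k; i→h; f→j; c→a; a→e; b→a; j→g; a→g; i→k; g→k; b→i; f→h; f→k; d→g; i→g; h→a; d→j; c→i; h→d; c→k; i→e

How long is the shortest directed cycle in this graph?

For each vertex v, BFS finds the shortest path from v back to v.
The shortest such closed walk is h → f → h, length 2.

2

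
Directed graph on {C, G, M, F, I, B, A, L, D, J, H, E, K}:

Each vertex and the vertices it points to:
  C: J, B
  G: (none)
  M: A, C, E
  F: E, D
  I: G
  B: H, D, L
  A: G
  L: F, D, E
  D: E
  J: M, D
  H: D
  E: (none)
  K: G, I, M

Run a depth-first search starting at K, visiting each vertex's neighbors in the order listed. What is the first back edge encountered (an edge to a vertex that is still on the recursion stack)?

J→M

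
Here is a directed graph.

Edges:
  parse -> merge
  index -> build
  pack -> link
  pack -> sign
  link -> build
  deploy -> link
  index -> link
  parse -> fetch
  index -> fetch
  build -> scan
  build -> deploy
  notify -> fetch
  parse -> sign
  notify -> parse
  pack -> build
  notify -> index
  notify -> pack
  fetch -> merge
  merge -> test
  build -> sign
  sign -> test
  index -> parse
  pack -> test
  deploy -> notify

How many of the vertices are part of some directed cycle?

A vertex is on a directed cycle iff it belongs to a strongly connected component of size ≥ 2 (or has a self-loop).
The vertices on cycles are {link, pack, build, index, deploy, notify} — 6 in total.

6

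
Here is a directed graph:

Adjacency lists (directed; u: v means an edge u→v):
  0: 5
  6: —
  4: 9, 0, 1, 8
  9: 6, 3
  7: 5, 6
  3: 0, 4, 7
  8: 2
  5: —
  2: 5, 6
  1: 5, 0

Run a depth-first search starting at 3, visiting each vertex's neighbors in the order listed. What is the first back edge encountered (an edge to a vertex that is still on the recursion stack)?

DFS from 3 (visiting each vertex's neighbors in the order listed); mark gray on enter, black on exit:
3 gray
  0 gray
    5 gray
    5 black
  0 black
  4 gray
    9 gray
      6 gray
      6 black
      9→3: 3 is gray → back edge
First back edge: 9 → 3.

9→3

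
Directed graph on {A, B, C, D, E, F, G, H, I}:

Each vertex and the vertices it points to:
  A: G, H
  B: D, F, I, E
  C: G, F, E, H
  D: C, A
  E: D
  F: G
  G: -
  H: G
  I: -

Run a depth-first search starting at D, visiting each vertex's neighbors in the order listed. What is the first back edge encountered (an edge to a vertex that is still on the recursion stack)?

E->D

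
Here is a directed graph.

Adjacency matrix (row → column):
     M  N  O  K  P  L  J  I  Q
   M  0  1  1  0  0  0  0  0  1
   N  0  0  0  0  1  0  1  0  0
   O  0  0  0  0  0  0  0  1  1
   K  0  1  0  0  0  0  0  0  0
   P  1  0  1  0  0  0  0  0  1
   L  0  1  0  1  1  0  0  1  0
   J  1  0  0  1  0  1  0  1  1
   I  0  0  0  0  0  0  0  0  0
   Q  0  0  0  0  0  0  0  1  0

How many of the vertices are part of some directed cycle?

6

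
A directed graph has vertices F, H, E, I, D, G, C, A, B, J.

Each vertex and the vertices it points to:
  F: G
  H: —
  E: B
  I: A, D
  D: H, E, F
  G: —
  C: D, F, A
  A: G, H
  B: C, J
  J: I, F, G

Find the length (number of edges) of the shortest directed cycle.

4

For each vertex v, BFS finds the shortest path from v back to v.
The shortest such closed walk is B → C → D → E → B, length 4.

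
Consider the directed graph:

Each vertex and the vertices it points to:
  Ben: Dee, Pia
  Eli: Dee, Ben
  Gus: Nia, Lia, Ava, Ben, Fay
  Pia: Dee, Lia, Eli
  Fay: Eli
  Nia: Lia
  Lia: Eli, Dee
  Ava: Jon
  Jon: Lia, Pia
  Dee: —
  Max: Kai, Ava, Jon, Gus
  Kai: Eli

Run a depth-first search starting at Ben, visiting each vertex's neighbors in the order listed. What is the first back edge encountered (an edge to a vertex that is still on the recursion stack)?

Eli→Ben

DFS from Ben (visiting each vertex's neighbors in the order listed); mark gray on enter, black on exit:
Ben gray
  Dee gray
  Dee black
  Pia gray
    Pia→Dee: Dee black — skip
    Lia gray
      Eli gray
        Eli→Dee: Dee black — skip
        Eli→Ben: Ben is gray → back edge
First back edge: Eli → Ben.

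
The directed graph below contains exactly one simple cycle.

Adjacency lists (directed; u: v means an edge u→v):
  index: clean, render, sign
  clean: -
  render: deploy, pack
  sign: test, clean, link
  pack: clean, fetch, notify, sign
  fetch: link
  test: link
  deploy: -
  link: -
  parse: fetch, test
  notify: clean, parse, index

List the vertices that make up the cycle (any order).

DFS with gray/black marking from index:
index gray
  clean gray
  clean black
  render gray
    deploy gray
    deploy black
    pack gray
      pack→clean: clean black — skip
      fetch gray
        link gray
        link black
      fetch black
      notify gray
        notify→clean: clean black — skip
        parse gray
          parse→fetch: fetch black — skip
          test gray
            test→link: link black — skip
          test black
        parse black
        notify→index: index is gray → back edge
Back edge closes the cycle index → render → pack → notify → index; its vertices are {pack, index, notify, render}.

pack, index, notify, render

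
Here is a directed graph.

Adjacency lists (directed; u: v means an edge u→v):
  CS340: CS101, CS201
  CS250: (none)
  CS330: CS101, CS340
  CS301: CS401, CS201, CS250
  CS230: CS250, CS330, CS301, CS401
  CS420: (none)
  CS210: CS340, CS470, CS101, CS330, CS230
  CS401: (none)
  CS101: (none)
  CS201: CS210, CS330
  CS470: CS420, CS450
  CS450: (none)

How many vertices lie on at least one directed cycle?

6

A vertex is on a directed cycle iff it belongs to a strongly connected component of size ≥ 2 (or has a self-loop).
The vertices on cycles are {CS201, CS210, CS230, CS301, CS330, CS340} — 6 in total.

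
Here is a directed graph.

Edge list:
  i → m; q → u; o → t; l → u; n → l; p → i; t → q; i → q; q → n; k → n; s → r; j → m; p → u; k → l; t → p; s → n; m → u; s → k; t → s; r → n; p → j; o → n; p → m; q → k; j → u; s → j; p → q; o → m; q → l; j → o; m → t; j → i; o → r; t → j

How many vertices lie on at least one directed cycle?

7

A vertex is on a directed cycle iff it belongs to a strongly connected component of size ≥ 2 (or has a self-loop).
The vertices on cycles are {i, j, m, o, p, s, t} — 7 in total.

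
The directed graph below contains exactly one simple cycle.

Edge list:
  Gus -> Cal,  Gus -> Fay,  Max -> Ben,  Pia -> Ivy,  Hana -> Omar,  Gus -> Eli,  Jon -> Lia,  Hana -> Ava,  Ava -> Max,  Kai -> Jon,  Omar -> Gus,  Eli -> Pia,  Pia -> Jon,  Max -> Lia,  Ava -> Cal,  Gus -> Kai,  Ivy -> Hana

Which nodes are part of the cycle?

Eli, Gus, Ivy, Pia, Hana, Omar

DFS with gray/black marking from Hana:
Hana gray
  Ava gray
    Cal gray
    Cal black
    Max gray
      Lia gray
      Lia black
      Ben gray
      Ben black
    Max black
  Ava black
  Omar gray
    Gus gray
      Gus→Cal: Cal black — skip
      Kai gray
        Jon gray
          Jon→Lia: Lia black — skip
        Jon black
      Kai black
      Fay gray
      Fay black
      Eli gray
        Pia gray
          Pia→Jon: Jon black — skip
          Ivy gray
            Ivy→Hana: Hana is gray → back edge
Back edge closes the cycle Hana → Omar → Gus → Eli → Pia → Ivy → Hana; its vertices are {Eli, Gus, Ivy, Pia, Hana, Omar}.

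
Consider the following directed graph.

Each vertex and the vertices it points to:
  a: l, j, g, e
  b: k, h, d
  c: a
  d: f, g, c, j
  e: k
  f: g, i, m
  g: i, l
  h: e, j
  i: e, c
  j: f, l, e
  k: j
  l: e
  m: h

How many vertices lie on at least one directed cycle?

A vertex is on a directed cycle iff it belongs to a strongly connected component of size ≥ 2 (or has a self-loop).
The vertices on cycles are {a, c, e, f, g, h, i, j, k, l, m} — 11 in total.

11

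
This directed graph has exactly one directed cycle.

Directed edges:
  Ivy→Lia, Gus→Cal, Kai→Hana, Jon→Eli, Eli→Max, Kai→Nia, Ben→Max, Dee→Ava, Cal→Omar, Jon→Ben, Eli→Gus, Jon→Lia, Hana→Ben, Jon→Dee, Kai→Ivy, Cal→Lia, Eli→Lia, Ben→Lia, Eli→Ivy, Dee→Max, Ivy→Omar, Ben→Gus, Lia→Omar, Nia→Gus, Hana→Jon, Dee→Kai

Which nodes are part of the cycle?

Dee, Jon, Kai, Hana

DFS with gray/black marking from Hana:
Hana gray
  Ben gray
    Gus gray
      Cal gray
        Lia gray
          Omar gray
          Omar black
        Lia black
        Cal→Omar: Omar black — skip
      Cal black
    Gus black
    Max gray
    Max black
    Ben→Lia: Lia black — skip
  Ben black
  Jon gray
    Jon→Ben: Ben black — skip
    Jon→Lia: Lia black — skip
    Eli gray
      Eli→Max: Max black — skip
      Ivy gray
        Ivy→Omar: Omar black — skip
        Ivy→Lia: Lia black — skip
      Ivy black
      Eli→Gus: Gus black — skip
      Eli→Lia: Lia black — skip
    Eli black
    Dee gray
      Dee→Max: Max black — skip
      Kai gray
        Nia gray
          Nia→Gus: Gus black — skip
        Nia black
        Kai→Hana: Hana is gray → back edge
Back edge closes the cycle Hana → Jon → Dee → Kai → Hana; its vertices are {Dee, Jon, Kai, Hana}.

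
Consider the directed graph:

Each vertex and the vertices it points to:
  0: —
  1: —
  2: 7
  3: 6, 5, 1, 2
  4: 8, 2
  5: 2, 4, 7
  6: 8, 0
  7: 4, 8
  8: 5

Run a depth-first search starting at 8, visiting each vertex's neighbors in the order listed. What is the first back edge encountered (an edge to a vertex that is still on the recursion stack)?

DFS from 8 (visiting each vertex's neighbors in the order listed); mark gray on enter, black on exit:
8 gray
  5 gray
    2 gray
      7 gray
        4 gray
          4→8: 8 is gray → back edge
First back edge: 4 → 8.

4→8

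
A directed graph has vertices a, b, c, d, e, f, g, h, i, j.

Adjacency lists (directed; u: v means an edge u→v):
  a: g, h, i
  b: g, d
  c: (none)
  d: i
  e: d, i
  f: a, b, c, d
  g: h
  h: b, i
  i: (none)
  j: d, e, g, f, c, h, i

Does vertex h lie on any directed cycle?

h is on a cycle iff h can reach itself via ≥1 edge.
h → b → g → h — yes.

Yes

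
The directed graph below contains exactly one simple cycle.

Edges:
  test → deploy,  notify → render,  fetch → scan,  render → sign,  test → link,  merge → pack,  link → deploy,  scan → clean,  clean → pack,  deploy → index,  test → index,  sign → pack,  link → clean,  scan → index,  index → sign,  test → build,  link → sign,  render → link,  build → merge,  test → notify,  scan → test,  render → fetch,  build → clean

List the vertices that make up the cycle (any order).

DFS with gray/black marking from scan:
scan gray
  clean gray
    pack gray
    pack black
  clean black
  index gray
    sign gray
      sign→pack: pack black — skip
    sign black
  index black
  test gray
    deploy gray
      deploy→index: index black — skip
    deploy black
    link gray
      link→sign: sign black — skip
      link→clean: clean black — skip
      link→deploy: deploy black — skip
    link black
    build gray
      build→clean: clean black — skip
      merge gray
        merge→pack: pack black — skip
      merge black
    build black
    test→index: index black — skip
    notify gray
      render gray
        render→sign: sign black — skip
        fetch gray
          fetch→scan: scan is gray → back edge
Back edge closes the cycle scan → test → notify → render → fetch → scan; its vertices are {scan, test, fetch, notify, render}.

scan, test, fetch, notify, render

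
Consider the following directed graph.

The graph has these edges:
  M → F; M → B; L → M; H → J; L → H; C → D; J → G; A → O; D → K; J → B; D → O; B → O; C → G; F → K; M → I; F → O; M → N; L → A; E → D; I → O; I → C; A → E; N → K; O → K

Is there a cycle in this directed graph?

DFS with white/gray/black marking, starting from E:
E gray
  D gray
    K gray
    K black
    O gray
      O→K: K black — skip
    O black
  D black
E black
A gray
  A→O: O black — skip
  A→E: E black — skip
A black
B gray
  B→O: O black — skip
B black
C gray
  G gray
  G black
  C→D: D black — skip
C black
F gray
  F→K: K black — skip
  F→O: O black — skip
F black
H gray
  J gray
    J→G: G black — skip
    J→B: B black — skip
  J black
H black
I gray
  I→O: O black — skip
  I→C: C black — skip
I black
L gray
  M gray
    M→F: F black — skip
    N gray
      N→K: K black — skip
    N black
    M→I: I black — skip
    M→B: B black — skip
  M black
  L→A: A black — skip
  L→H: H black — skip
L black
Every edge goes to a white or black vertex — no back edge, so the graph is acyclic.

No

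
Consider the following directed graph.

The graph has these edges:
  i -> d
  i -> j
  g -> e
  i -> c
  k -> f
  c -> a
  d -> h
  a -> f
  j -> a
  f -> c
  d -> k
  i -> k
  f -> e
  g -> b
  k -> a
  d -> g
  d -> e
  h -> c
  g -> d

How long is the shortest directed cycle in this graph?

For each vertex v, BFS finds the shortest path from v back to v.
The shortest such closed walk is d → g → d, length 2.

2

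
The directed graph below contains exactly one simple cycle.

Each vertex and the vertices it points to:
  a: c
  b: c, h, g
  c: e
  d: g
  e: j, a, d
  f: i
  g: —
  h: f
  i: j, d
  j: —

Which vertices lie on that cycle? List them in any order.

DFS with gray/black marking from c:
c gray
  e gray
    j gray
    j black
    a gray
      a→c: c is gray → back edge
Back edge closes the cycle c → e → a → c; its vertices are {a, c, e}.

a, c, e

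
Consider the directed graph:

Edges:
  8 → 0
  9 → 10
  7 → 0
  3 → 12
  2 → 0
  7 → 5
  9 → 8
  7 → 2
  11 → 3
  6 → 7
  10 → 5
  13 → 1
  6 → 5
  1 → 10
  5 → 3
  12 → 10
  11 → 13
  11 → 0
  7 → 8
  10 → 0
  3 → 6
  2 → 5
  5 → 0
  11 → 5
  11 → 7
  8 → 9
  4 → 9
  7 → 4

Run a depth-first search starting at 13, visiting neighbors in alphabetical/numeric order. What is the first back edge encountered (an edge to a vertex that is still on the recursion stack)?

6→5

DFS from 13 (visiting neighbors in alphabetical/numeric order); mark gray on enter, black on exit:
13 gray
  1 gray
    10 gray
      0 gray
      0 black
      5 gray
        5→0: 0 black — skip
        3 gray
          6 gray
            6→5: 5 is gray → back edge
First back edge: 6 → 5.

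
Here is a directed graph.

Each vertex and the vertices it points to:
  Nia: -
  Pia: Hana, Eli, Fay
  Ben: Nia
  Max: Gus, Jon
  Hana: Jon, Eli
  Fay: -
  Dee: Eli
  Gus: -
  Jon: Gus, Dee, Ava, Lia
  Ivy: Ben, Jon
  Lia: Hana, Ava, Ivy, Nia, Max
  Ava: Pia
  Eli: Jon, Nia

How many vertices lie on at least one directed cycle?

9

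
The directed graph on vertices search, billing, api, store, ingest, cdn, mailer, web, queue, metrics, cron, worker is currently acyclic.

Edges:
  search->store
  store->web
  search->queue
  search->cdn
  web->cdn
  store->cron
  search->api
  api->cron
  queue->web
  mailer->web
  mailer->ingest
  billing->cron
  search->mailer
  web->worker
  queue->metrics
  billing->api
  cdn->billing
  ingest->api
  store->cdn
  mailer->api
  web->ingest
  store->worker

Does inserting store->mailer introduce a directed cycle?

Adding store→mailer creates a cycle iff mailer can already reach store.
Explore from mailer: no path reaches store. The graph stays acyclic.

No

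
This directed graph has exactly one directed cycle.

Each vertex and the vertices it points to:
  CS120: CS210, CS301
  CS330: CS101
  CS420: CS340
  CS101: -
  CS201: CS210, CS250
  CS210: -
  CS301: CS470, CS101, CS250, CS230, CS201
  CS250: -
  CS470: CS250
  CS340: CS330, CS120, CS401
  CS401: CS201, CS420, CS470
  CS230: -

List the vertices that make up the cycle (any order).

DFS with gray/black marking from CS340:
CS340 gray
  CS330 gray
    CS101 gray
    CS101 black
  CS330 black
  CS120 gray
    CS210 gray
    CS210 black
    CS301 gray
      CS470 gray
        CS250 gray
        CS250 black
      CS470 black
      CS301→CS101: CS101 black — skip
      CS301→CS250: CS250 black — skip
      CS230 gray
      CS230 black
      CS201 gray
        CS201→CS210: CS210 black — skip
        CS201→CS250: CS250 black — skip
      CS201 black
    CS301 black
  CS120 black
  CS401 gray
    CS401→CS201: CS201 black — skip
    CS420 gray
      CS420→CS340: CS340 is gray → back edge
Back edge closes the cycle CS340 → CS401 → CS420 → CS340; its vertices are {CS340, CS401, CS420}.

CS340, CS401, CS420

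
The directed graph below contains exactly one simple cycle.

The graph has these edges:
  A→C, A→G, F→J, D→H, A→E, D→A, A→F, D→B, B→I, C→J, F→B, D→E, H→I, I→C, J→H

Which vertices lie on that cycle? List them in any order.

C, H, I, J

DFS with gray/black marking from J:
J gray
  H gray
    I gray
      C gray
        C→J: J is gray → back edge
Back edge closes the cycle J → H → I → C → J; its vertices are {C, H, I, J}.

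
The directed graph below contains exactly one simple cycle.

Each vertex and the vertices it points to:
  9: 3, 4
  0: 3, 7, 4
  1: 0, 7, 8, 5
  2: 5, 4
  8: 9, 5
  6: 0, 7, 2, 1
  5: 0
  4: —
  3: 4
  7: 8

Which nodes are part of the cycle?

DFS with gray/black marking from 7:
7 gray
  8 gray
    9 gray
      3 gray
        4 gray
        4 black
      3 black
      9→4: 4 black — skip
    9 black
    5 gray
      0 gray
        0→3: 3 black — skip
        0→7: 7 is gray → back edge
Back edge closes the cycle 7 → 8 → 5 → 0 → 7; its vertices are {0, 5, 7, 8}.

0, 5, 7, 8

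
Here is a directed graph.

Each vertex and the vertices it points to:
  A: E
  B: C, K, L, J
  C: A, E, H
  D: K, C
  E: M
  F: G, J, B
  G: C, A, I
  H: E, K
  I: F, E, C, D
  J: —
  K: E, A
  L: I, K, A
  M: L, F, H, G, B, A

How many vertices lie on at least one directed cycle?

A vertex is on a directed cycle iff it belongs to a strongly connected component of size ≥ 2 (or has a self-loop).
The vertices on cycles are {A, B, C, D, E, F, G, H, I, K, L, M} — 12 in total.

12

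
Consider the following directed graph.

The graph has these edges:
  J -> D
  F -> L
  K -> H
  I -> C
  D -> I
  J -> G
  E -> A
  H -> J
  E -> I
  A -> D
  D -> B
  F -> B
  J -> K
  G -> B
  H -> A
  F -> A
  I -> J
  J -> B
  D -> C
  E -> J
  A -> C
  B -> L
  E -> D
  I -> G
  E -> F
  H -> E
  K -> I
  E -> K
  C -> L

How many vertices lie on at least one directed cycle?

8

A vertex is on a directed cycle iff it belongs to a strongly connected component of size ≥ 2 (or has a self-loop).
The vertices on cycles are {A, D, E, F, H, I, J, K} — 8 in total.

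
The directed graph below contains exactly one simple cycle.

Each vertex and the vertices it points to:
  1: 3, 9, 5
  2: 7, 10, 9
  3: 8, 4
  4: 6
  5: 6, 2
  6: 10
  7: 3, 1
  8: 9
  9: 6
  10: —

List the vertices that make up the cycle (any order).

1, 2, 5, 7

DFS with gray/black marking from 7:
7 gray
  3 gray
    8 gray
      9 gray
        6 gray
          10 gray
          10 black
        6 black
      9 black
    8 black
    4 gray
      4→6: 6 black — skip
    4 black
  3 black
  1 gray
    1→3: 3 black — skip
    1→9: 9 black — skip
    5 gray
      5→6: 6 black — skip
      2 gray
        2→7: 7 is gray → back edge
Back edge closes the cycle 7 → 1 → 5 → 2 → 7; its vertices are {1, 2, 5, 7}.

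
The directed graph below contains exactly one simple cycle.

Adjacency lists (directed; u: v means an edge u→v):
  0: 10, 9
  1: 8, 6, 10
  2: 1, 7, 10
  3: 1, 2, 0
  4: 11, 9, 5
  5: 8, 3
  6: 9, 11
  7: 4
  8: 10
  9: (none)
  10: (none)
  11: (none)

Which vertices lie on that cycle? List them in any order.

DFS with gray/black marking from 3:
3 gray
  1 gray
    8 gray
      10 gray
      10 black
    8 black
    6 gray
      9 gray
      9 black
      11 gray
      11 black
    6 black
    1→10: 10 black — skip
  1 black
  2 gray
    2→1: 1 black — skip
    7 gray
      4 gray
        4→11: 11 black — skip
        4→9: 9 black — skip
        5 gray
          5→8: 8 black — skip
          5→3: 3 is gray → back edge
Back edge closes the cycle 3 → 2 → 7 → 4 → 5 → 3; its vertices are {2, 3, 4, 5, 7}.

2, 3, 4, 5, 7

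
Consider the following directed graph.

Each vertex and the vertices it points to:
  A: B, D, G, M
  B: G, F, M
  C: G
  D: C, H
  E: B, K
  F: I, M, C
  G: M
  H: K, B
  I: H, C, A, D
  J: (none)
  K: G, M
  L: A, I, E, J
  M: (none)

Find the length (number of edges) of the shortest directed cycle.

4

For each vertex v, BFS finds the shortest path from v back to v.
The shortest such closed walk is I → H → B → F → I, length 4.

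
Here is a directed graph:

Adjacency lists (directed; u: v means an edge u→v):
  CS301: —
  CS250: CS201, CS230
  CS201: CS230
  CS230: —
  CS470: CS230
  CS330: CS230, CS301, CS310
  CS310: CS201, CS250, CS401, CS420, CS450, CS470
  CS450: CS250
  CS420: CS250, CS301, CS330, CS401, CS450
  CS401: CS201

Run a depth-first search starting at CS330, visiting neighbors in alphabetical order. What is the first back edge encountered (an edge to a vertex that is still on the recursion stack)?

DFS from CS330 (visiting neighbors in alphabetical order); mark gray on enter, black on exit:
CS330 gray
  CS230 gray
  CS230 black
  CS301 gray
  CS301 black
  CS310 gray
    CS201 gray
      CS201→CS230: CS230 black — skip
    CS201 black
    CS250 gray
      CS250→CS201: CS201 black — skip
      CS250→CS230: CS230 black — skip
    CS250 black
    CS401 gray
      CS401→CS201: CS201 black — skip
    CS401 black
    CS420 gray
      CS420→CS250: CS250 black — skip
      CS420→CS301: CS301 black — skip
      CS420→CS330: CS330 is gray → back edge
First back edge: CS420 → CS330.

CS420→CS330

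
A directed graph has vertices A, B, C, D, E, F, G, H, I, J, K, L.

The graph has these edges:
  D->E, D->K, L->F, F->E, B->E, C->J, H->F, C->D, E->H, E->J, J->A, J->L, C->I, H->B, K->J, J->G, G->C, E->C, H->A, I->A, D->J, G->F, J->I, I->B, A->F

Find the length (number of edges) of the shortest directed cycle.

For each vertex v, BFS finds the shortest path from v back to v.
The shortest such closed walk is E → C → D → E, length 3.

3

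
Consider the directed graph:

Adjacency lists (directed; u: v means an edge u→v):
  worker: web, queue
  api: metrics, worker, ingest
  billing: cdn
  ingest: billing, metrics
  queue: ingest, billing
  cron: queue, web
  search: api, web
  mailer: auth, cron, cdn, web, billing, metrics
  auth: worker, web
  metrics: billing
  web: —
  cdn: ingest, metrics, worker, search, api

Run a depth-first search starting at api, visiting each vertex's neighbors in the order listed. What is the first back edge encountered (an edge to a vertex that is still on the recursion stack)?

DFS from api (visiting each vertex's neighbors in the order listed); mark gray on enter, black on exit:
api gray
  metrics gray
    billing gray
      cdn gray
        ingest gray
          ingest→billing: billing is gray → back edge
First back edge: ingest → billing.

ingest→billing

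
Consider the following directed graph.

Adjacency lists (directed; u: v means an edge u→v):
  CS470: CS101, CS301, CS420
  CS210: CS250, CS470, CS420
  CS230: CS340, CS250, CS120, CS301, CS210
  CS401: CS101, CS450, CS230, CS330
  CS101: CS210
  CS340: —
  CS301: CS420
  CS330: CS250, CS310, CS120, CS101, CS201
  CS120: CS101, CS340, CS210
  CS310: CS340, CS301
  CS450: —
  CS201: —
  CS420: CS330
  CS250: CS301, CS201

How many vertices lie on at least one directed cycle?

9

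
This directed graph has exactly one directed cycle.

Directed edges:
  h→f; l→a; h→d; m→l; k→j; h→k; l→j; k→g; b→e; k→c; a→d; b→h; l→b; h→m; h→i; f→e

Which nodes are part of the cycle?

b, h, l, m

DFS with gray/black marking from h:
h gray
  f gray
    e gray
    e black
  f black
  i gray
  i black
  d gray
  d black
  m gray
    l gray
      a gray
        a→d: d black — skip
      a black
      b gray
        b→h: h is gray → back edge
Back edge closes the cycle h → m → l → b → h; its vertices are {b, h, l, m}.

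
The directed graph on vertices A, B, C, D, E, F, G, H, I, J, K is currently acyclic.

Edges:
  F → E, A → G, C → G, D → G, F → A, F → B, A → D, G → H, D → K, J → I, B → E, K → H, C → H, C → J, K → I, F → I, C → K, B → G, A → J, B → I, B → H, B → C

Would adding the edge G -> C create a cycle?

Adding G→C creates a cycle iff C can already reach G.
Path from C: C → G.
So C → … → G → C is a cycle.

Yes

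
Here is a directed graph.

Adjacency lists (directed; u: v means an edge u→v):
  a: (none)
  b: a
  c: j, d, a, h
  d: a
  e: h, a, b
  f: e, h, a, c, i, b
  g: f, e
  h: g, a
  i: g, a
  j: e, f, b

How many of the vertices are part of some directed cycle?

7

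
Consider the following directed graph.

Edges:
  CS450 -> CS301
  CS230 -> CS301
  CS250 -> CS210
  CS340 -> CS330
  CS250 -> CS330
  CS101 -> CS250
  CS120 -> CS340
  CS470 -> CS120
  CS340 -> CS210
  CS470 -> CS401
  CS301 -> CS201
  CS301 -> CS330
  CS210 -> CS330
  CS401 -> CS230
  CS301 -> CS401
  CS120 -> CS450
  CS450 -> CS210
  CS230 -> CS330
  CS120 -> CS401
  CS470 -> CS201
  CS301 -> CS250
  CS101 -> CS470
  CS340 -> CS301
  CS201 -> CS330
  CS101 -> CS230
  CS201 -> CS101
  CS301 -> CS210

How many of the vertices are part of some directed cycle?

9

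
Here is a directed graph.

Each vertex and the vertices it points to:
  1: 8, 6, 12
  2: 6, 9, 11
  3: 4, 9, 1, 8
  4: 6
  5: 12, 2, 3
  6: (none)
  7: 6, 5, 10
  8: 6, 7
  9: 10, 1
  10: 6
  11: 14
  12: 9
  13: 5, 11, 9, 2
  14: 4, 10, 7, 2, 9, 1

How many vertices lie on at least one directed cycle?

10

A vertex is on a directed cycle iff it belongs to a strongly connected component of size ≥ 2 (or has a self-loop).
The vertices on cycles are {1, 2, 3, 5, 7, 8, 9, 11, 12, 14} — 10 in total.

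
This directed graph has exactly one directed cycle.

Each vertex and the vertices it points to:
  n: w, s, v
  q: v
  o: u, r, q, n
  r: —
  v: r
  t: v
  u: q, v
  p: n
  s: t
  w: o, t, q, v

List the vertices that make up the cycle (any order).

n, o, w

DFS with gray/black marking from n:
n gray
  w gray
    o gray
      u gray
        q gray
          v gray
            r gray
            r black
          v black
        q black
        u→v: v black — skip
      u black
      o→r: r black — skip
      o→q: q black — skip
      o→n: n is gray → back edge
Back edge closes the cycle n → w → o → n; its vertices are {n, o, w}.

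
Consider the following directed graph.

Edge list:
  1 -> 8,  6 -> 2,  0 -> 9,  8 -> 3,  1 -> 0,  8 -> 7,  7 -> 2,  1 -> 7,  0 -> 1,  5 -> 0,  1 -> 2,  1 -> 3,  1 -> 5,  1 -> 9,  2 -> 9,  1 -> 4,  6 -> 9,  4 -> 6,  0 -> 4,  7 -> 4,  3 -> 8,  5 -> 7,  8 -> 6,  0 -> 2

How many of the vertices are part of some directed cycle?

5

A vertex is on a directed cycle iff it belongs to a strongly connected component of size ≥ 2 (or has a self-loop).
The vertices on cycles are {0, 1, 3, 5, 8} — 5 in total.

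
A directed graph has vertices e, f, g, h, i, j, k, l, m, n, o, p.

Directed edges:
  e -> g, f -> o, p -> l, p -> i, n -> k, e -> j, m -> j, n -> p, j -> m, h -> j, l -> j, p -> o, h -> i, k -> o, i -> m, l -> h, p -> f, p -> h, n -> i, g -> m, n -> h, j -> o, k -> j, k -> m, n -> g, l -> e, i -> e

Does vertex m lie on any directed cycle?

m is on a cycle iff m can reach itself via ≥1 edge.
m → j → m — yes.

Yes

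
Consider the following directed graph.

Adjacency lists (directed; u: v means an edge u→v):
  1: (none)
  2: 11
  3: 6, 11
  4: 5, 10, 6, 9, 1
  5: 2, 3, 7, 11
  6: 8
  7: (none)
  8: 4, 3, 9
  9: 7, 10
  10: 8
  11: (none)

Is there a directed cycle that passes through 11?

No

11 lies on a cycle iff there is a path from 11 back to itself.
Exploring from 11, it never reaches itself; equivalently, its strongly connected component is a singleton.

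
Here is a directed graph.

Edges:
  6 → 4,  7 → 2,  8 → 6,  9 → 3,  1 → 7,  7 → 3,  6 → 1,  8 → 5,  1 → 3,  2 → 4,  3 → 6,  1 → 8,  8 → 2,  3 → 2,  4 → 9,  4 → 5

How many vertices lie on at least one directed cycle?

8

A vertex is on a directed cycle iff it belongs to a strongly connected component of size ≥ 2 (or has a self-loop).
The vertices on cycles are {1, 2, 3, 4, 6, 7, 8, 9} — 8 in total.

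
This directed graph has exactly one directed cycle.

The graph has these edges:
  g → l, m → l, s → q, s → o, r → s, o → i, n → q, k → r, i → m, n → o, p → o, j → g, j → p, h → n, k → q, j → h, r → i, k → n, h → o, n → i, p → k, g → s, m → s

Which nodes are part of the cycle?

i, m, o, s

DFS with gray/black marking from o:
o gray
  i gray
    m gray
      l gray
      l black
      s gray
        q gray
        q black
        s→o: o is gray → back edge
Back edge closes the cycle o → i → m → s → o; its vertices are {i, m, o, s}.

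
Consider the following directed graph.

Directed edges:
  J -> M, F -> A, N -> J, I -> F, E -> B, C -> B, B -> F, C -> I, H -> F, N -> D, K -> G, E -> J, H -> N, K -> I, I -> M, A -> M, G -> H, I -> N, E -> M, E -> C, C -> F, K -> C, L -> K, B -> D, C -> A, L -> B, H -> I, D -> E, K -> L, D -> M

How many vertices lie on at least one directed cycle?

A vertex is on a directed cycle iff it belongs to a strongly connected component of size ≥ 2 (or has a self-loop).
The vertices on cycles are {B, C, D, E, I, K, L, N} — 8 in total.

8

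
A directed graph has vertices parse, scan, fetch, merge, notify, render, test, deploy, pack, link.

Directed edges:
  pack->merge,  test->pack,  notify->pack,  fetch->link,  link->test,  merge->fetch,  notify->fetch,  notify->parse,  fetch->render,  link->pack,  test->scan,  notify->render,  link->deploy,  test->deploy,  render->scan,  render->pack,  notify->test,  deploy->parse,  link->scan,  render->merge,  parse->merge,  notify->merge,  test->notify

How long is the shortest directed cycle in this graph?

For each vertex v, BFS finds the shortest path from v back to v.
The shortest such closed walk is test → notify → test, length 2.

2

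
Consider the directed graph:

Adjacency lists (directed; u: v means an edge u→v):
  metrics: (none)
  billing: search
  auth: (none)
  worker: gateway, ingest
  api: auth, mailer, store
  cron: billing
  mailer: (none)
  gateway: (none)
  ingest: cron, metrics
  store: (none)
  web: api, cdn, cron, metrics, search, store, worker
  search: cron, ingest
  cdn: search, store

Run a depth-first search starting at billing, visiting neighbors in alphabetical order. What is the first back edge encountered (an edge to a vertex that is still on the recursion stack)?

cron→billing

DFS from billing (visiting neighbors in alphabetical order); mark gray on enter, black on exit:
billing gray
  search gray
    cron gray
      cron→billing: billing is gray → back edge
First back edge: cron → billing.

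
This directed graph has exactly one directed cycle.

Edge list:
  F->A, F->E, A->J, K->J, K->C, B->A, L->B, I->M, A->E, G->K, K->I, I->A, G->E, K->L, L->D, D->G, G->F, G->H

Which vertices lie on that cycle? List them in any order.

D, G, K, L

DFS with gray/black marking from G:
G gray
  H gray
  H black
  F gray
    A gray
      E gray
      E black
      J gray
      J black
    A black
    F→E: E black — skip
  F black
  K gray
    K→J: J black — skip
    L gray
      D gray
        D→G: G is gray → back edge
Back edge closes the cycle G → K → L → D → G; its vertices are {D, G, K, L}.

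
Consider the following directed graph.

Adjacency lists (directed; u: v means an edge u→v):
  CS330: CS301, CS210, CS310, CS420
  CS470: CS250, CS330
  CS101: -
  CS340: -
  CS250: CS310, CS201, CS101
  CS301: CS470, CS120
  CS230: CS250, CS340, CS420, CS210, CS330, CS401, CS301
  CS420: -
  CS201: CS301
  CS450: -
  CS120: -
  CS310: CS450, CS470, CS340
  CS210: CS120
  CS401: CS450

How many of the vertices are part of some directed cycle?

6

A vertex is on a directed cycle iff it belongs to a strongly connected component of size ≥ 2 (or has a self-loop).
The vertices on cycles are {CS201, CS250, CS301, CS310, CS330, CS470} — 6 in total.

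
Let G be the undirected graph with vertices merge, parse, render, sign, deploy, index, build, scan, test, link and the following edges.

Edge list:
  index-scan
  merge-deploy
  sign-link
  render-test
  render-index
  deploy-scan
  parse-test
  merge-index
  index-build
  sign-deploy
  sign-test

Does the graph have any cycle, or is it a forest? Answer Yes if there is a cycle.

DFS, tracking each vertex's parent; an edge to a visited non-parent vertex closes a cycle.
Start from index:
visit index (parent –)
  visit merge (parent index)
    merge–index: parent, skip
    visit deploy (parent merge)
      visit sign (parent deploy)
        visit link (parent sign)
          link–sign: parent, skip
        sign–deploy: parent, skip
        visit test (parent sign)
          visit parse (parent test)
            parse–test: parent, skip
          test–sign: parent, skip
          visit render (parent test)
            render–index: index visited and ≠ parent → cycle
Cycle: index – merge – deploy – sign – test – render – index.

Yes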